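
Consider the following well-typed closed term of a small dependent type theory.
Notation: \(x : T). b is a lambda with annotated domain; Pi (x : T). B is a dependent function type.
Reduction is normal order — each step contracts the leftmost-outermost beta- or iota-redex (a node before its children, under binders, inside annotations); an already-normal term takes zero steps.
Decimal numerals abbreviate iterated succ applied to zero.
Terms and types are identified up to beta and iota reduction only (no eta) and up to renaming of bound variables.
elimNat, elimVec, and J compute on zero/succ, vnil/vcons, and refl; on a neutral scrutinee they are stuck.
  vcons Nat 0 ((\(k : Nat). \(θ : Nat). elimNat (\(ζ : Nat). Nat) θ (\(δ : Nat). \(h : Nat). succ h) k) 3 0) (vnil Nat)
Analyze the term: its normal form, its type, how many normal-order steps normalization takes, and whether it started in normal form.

normal form:
  vcons Nat 0 3 (vnil Nat)
type:
  Vec Nat 1
reduction steps (normal order): 12
already normal: no
first redex: a beta-redex


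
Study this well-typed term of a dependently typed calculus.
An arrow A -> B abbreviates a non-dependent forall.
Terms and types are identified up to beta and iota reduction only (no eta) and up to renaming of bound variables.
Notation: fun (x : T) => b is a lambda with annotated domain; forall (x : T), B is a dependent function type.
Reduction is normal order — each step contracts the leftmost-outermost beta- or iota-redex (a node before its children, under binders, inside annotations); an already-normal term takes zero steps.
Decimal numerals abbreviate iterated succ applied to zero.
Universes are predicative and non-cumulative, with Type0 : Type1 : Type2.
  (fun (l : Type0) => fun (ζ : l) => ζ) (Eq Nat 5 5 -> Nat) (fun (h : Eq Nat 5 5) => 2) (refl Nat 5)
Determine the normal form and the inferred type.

reduced normal form:
  2
the term's type:
  Nat


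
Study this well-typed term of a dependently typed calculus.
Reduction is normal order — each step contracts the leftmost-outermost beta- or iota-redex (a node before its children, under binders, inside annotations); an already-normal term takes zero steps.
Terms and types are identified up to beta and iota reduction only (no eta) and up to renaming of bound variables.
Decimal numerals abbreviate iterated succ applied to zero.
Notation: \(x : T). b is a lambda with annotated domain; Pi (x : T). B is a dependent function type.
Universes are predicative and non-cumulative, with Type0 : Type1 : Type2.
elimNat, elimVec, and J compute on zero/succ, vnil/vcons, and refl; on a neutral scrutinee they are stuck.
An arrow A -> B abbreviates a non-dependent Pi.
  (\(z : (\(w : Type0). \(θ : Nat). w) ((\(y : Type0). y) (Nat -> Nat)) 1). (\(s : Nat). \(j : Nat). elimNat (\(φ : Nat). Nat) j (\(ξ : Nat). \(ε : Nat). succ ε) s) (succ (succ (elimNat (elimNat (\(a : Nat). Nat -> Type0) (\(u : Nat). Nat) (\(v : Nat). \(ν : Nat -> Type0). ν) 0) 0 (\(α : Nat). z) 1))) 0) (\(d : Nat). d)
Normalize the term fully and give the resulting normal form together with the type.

resulting normal form:
  2
type:
  Nat


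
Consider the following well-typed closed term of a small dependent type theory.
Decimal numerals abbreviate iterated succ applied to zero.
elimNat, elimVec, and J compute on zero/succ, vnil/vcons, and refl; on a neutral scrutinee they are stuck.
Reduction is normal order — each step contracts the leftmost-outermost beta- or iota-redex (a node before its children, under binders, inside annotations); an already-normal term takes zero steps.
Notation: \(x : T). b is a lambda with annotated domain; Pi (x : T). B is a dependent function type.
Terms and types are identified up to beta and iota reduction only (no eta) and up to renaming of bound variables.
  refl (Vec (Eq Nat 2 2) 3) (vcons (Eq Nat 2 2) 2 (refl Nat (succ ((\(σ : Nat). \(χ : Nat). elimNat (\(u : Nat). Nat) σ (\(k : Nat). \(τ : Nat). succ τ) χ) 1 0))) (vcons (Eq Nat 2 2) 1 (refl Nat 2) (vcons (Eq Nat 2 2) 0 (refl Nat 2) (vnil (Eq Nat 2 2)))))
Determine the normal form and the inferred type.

resulting normal form:
  refl (Vec (Eq Nat 2 2) 3) (vcons (Eq Nat 2 2) 2 (refl Nat 2) (vcons (Eq Nat 2 2) 1 (refl Nat 2) (vcons (Eq Nat 2 2) 0 (refl Nat 2) (vnil (Eq Nat 2 2)))))
the term's type:
  Eq (Vec (Eq Nat 2 2) 3) (vcons (Eq Nat 2 2) 2 (refl Nat 2) (vcons (Eq Nat 2 2) 1 (refl Nat 2) (vcons (Eq Nat 2 2) 0 (refl Nat 2) (vnil (Eq Nat 2 2))))) (vcons (Eq Nat 2 2) 2 (refl Nat 2) (vcons (Eq Nat 2 2) 1 (refl Nat 2) (vcons (Eq Nat 2 2) 0 (refl Nat 2) (vnil (Eq Nat 2 2)))))
observation: the term reaches its normal form after 3 normal-order steps.


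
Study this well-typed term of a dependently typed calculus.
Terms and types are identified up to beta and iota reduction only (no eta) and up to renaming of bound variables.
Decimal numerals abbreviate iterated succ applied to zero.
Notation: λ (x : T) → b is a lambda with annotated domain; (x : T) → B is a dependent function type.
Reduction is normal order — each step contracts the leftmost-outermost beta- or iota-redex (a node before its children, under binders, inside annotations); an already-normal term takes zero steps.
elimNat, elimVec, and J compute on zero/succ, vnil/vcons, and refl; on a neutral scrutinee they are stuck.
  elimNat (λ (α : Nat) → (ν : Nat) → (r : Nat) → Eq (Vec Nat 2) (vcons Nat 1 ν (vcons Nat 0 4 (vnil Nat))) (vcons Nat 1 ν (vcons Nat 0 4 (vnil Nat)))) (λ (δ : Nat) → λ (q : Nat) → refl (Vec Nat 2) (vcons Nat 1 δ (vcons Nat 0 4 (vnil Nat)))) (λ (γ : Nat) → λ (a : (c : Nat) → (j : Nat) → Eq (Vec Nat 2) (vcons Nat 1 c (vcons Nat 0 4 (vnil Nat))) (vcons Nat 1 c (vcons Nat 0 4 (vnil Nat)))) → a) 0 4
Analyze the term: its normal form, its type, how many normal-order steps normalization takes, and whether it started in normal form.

resulting normal form:
  λ (α : Nat) → refl (Vec Nat 2) (vcons Nat 1 4 (vcons Nat 0 4 (vnil Nat)))
type:
  (α : Nat) → Eq (Vec Nat 2) (vcons Nat 1 4 (vcons Nat 0 4 (vnil Nat))) (vcons Nat 1 4 (vcons Nat 0 4 (vnil Nat)))
reduction steps (normal order): 2
started in normal form: no
first contracted redex: an elimNat iota-redex


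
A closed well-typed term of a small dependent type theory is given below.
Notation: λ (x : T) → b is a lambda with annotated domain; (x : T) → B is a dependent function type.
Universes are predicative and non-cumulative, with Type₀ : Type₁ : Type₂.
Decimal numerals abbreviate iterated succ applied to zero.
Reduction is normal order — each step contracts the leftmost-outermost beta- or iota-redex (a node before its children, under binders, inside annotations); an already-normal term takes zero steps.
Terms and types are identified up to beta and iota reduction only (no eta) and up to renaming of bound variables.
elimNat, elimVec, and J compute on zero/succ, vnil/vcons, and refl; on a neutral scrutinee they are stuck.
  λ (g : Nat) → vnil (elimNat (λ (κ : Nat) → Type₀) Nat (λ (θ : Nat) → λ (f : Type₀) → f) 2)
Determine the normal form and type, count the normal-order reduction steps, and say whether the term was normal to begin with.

normal form:
  λ (g : Nat) → vnil Nat
the term's type:
  (g : Nat) → Vec Nat 0
reduction steps (normal order): 7
term was already normal: no
first contracted redex: an elimNat iota-redex


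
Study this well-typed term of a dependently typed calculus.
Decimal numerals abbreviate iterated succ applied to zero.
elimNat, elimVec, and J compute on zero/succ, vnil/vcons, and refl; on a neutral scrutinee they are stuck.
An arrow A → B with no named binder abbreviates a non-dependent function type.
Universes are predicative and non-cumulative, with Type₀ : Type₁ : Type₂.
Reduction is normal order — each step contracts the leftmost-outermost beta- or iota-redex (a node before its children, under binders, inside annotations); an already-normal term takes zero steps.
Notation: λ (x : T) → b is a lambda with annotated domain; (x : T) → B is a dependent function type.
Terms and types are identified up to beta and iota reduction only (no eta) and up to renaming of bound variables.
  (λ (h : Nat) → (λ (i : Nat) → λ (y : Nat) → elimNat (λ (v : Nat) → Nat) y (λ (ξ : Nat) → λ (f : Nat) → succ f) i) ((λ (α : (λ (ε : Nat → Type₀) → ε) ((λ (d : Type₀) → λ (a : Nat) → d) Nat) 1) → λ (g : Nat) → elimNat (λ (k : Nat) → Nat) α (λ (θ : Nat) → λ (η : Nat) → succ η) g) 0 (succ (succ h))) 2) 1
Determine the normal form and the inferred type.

normal form:
  5
type:
  Nat
observation: reduction starts at a beta-redex, and 25 normal-order steps reach the normal form.


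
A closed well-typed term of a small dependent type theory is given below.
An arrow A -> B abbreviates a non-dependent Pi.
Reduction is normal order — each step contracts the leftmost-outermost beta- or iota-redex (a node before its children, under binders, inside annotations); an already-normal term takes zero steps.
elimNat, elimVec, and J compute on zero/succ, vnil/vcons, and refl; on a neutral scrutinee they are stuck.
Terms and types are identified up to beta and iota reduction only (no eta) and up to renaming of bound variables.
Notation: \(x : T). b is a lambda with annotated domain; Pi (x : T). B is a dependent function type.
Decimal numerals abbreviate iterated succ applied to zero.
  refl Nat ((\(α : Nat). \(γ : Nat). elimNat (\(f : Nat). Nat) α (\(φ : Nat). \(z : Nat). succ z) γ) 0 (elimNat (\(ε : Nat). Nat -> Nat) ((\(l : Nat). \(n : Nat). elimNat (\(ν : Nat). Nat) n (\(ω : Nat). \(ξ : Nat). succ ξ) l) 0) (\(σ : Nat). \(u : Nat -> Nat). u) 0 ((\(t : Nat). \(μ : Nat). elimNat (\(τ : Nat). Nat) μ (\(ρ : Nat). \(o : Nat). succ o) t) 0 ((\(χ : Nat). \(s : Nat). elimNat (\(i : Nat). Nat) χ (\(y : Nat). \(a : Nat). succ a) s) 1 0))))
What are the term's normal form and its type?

reduced normal form:
  refl Nat 1
inferred type:
  Eq Nat 1 1
observation: 16 normal-order steps normalize the term, beginning with a beta-redex.


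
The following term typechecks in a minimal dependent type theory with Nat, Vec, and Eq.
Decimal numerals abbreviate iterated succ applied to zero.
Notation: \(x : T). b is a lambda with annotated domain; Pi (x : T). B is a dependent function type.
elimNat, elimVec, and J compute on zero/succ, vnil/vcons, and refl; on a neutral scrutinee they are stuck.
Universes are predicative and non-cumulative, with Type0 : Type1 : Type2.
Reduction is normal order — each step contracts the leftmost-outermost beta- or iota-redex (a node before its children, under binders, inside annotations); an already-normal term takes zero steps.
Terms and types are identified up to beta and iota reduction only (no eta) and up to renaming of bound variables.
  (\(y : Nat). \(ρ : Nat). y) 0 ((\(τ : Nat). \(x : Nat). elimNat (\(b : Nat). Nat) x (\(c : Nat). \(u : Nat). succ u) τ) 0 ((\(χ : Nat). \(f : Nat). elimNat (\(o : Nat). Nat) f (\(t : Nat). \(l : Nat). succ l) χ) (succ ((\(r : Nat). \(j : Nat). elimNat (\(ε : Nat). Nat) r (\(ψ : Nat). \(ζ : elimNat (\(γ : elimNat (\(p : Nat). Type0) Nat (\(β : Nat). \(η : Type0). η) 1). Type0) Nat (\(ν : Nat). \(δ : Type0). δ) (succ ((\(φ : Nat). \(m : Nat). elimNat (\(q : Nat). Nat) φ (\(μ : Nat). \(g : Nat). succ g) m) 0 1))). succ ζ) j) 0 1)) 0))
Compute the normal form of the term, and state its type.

reduced normal form:
  0
inferred type:
  Nat


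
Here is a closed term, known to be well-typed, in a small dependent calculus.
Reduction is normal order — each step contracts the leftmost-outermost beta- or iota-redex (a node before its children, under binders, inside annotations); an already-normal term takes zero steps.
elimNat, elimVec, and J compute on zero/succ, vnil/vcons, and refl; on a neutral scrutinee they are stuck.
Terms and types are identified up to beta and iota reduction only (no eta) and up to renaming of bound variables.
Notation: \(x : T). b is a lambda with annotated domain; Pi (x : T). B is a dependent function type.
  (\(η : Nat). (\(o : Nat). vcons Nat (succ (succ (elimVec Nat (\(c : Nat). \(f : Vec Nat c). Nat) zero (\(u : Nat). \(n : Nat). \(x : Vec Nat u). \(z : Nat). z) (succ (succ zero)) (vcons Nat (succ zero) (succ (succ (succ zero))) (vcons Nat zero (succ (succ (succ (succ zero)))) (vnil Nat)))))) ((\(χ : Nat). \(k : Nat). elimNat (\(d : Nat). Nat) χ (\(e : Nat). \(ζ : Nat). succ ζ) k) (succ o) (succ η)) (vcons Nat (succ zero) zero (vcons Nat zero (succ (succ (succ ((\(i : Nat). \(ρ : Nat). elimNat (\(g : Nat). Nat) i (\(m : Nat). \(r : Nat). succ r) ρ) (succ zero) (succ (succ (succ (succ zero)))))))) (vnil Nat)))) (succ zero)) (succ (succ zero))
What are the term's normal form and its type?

resulting normal form:
  vcons Nat (succ (succ zero)) (succ (succ (succ (succ (succ zero))))) (vcons Nat (succ zero) zero (vcons Nat zero (succ (succ (succ (succ (succ (succ (succ (succ zero)))))))) (vnil Nat)))
the term's type:
  Vec Nat (succ (succ (succ zero)))
observation: reduction starts at a beta-redex, and 40 normal-order steps reach the normal form.


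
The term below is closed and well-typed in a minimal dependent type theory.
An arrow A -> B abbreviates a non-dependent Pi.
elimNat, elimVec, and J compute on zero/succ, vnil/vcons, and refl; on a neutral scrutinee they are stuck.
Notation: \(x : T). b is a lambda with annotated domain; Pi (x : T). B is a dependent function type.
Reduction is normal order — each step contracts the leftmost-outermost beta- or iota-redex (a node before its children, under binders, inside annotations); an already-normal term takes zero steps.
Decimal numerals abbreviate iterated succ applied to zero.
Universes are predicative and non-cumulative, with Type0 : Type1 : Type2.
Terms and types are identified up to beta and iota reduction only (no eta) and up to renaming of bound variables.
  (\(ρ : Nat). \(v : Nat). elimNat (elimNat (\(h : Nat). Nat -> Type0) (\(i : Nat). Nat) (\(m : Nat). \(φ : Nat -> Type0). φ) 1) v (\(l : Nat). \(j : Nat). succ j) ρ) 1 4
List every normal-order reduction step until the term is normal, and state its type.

normal-order reduction sequence:
  (\(ρ : Nat). \(v : Nat). elimNat (elimNat (\(h : Nat). Nat -> Type0) (\(i : Nat). Nat) (\(m : Nat). \(φ : Nat -> Type0). φ) 1) v (\(l : Nat). \(j : Nat). succ j) ρ) 1 4
  ~> (\(ρ : Nat). elimNat (elimNat (\(v : Nat). Nat -> Type0) (\(h : Nat). Nat) (\(i : Nat). \(m : Nat -> Type0). m) 1) ρ (\(φ : Nat). \(l : Nat). succ l) 1) 4
  ~> elimNat (elimNat (\(ρ : Nat). Nat -> Type0) (\(v : Nat). Nat) (\(h : Nat). \(i : Nat -> Type0). i) 1) 4 (\(m : Nat). \(φ : Nat). succ φ) 1
  ~> (\(ρ : Nat). \(v : Nat). succ v) 0 (elimNat (elimNat (\(h : Nat). Nat -> Type0) (\(i : Nat). Nat) (\(m : Nat). \(φ : Nat -> Type0). φ) 1) 4 (\(l : Nat). \(j : Nat). succ j) 0)
  ~> (\(ρ : Nat). succ ρ) (elimNat (elimNat (\(v : Nat). Nat -> Type0) (\(h : Nat). Nat) (\(i : Nat). \(m : Nat -> Type0). m) 1) 4 (\(φ : Nat). \(l : Nat). succ l) 0)
  ~> succ (elimNat (elimNat (\(ρ : Nat). Nat -> Type0) (\(v : Nat). Nat) (\(h : Nat). \(i : Nat -> Type0). i) 1) 4 (\(m : Nat). \(φ : Nat). succ φ) 0)
  ~> 5
type:
  Nat


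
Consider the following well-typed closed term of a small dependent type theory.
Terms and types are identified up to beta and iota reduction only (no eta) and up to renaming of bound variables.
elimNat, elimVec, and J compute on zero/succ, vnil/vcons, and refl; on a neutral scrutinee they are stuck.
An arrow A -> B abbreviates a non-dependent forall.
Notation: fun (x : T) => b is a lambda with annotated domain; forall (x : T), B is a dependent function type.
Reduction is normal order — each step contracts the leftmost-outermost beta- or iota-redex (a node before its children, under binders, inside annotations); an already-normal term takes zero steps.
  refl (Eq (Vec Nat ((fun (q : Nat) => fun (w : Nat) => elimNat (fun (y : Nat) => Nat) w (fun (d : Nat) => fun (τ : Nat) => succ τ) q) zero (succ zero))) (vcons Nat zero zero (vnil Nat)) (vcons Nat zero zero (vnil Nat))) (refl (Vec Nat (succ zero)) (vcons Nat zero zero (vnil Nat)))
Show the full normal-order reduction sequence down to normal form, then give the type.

reduction (normal order):
  refl (Eq (Vec Nat ((fun (q : Nat) => fun (w : Nat) => elimNat (fun (y : Nat) => Nat) w (fun (d : Nat) => fun (τ : Nat) => succ τ) q) zero (succ zero))) (vcons Nat zero zero (vnil Nat)) (vcons Nat zero zero (vnil Nat))) (refl (Vec Nat (succ zero)) (vcons Nat zero zero (vnil Nat)))
  ~> refl (Eq (Vec Nat ((fun (q : Nat) => elimNat (fun (w : Nat) => Nat) q (fun (y : Nat) => fun (d : Nat) => succ d) zero) (succ zero))) (vcons Nat zero zero (vnil Nat)) (vcons Nat zero zero (vnil Nat))) (refl (Vec Nat (succ zero)) (vcons Nat zero zero (vnil Nat)))
  ~> refl (Eq (Vec Nat (elimNat (fun (q : Nat) => Nat) (succ zero) (fun (w : Nat) => fun (y : Nat) => succ y) zero)) (vcons Nat zero zero (vnil Nat)) (vcons Nat zero zero (vnil Nat))) (refl (Vec Nat (succ zero)) (vcons Nat zero zero (vnil Nat)))
  ~> refl (Eq (Vec Nat (succ zero)) (vcons Nat zero zero (vnil Nat)) (vcons Nat zero zero (vnil Nat))) (refl (Vec Nat (succ zero)) (vcons Nat zero zero (vnil Nat)))
the term's type:
  Eq (Eq (Vec Nat (succ zero)) (vcons Nat zero zero (vnil Nat)) (vcons Nat zero zero (vnil Nat))) (refl (Vec Nat (succ zero)) (vcons Nat zero zero (vnil Nat))) (refl (Vec Nat (succ zero)) (vcons Nat zero zero (vnil Nat)))


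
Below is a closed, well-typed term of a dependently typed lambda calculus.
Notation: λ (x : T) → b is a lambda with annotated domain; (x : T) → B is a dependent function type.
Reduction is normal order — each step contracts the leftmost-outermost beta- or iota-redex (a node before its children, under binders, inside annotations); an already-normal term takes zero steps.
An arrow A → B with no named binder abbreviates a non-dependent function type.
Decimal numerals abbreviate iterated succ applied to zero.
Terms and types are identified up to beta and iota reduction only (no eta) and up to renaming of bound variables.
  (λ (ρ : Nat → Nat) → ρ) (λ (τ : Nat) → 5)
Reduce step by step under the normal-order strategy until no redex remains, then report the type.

normal-order reduction sequence:
  (λ (ρ : Nat → Nat) → ρ) (λ (τ : Nat) → 5)
  ~> λ (ρ : Nat) → 5
the term's type:
  Nat → Nat


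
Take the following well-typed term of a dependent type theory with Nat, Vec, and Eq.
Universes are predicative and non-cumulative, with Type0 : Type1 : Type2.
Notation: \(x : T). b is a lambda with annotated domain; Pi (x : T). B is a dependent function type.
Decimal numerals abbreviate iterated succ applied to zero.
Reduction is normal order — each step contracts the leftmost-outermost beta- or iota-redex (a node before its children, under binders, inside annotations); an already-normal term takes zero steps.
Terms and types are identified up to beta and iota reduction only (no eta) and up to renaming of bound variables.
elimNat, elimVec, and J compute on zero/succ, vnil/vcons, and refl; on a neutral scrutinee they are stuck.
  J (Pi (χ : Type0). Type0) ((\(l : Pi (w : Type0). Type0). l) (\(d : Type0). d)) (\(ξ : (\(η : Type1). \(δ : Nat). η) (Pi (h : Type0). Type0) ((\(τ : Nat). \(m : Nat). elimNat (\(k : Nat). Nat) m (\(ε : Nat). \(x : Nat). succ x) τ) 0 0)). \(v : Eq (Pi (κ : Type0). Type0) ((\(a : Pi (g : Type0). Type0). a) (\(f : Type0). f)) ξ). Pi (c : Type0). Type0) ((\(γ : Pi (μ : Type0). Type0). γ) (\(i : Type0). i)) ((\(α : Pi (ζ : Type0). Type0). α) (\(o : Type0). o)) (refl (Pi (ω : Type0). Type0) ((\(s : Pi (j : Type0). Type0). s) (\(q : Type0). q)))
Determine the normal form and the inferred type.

reduced normal form:
  \(χ : Type0). χ
inferred type:
  Pi (χ : Type0). Type0
observation: normalization takes exactly 2 steps under the normal-order strategy.


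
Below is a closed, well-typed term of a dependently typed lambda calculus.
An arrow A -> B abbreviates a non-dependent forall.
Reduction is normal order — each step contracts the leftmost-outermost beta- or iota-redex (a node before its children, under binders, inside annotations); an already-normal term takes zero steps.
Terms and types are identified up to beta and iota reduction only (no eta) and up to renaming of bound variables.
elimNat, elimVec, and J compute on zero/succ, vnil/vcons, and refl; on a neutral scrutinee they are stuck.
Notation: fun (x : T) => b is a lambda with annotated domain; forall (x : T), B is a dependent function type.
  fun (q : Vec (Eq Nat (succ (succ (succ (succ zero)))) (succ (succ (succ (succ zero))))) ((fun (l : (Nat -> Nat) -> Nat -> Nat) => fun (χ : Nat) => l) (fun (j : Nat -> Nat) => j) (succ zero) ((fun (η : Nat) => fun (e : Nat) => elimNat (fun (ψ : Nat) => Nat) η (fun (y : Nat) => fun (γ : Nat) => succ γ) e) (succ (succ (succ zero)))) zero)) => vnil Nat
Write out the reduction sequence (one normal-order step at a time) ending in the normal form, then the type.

reduction (normal order):
  fun (q : Vec (Eq Nat (succ (succ (succ (succ zero)))) (succ (succ (succ (succ zero))))) ((fun (l : (Nat -> Nat) -> Nat -> Nat) => fun (χ : Nat) => l) (fun (j : Nat -> Nat) => j) (succ zero) ((fun (η : Nat) => fun (e : Nat) => elimNat (fun (ψ : Nat) => Nat) η (fun (y : Nat) => fun (γ : Nat) => succ γ) e) (succ (succ (succ zero)))) zero)) => vnil Nat
  ~> fun (q : Vec (Eq Nat (succ (succ (succ (succ zero)))) (succ (succ (succ (succ zero))))) ((fun (l : Nat) => fun (χ : Nat -> Nat) => χ) (succ zero) ((fun (j : Nat) => fun (η : Nat) => elimNat (fun (e : Nat) => Nat) j (fun (ψ : Nat) => fun (y : Nat) => succ y) η) (succ (succ (succ zero)))) zero)) => vnil Nat
  ~> fun (q : Vec (Eq Nat (succ (succ (succ (succ zero)))) (succ (succ (succ (succ zero))))) ((fun (l : Nat -> Nat) => l) ((fun (χ : Nat) => fun (j : Nat) => elimNat (fun (η : Nat) => Nat) χ (fun (e : Nat) => fun (ψ : Nat) => succ ψ) j) (succ (succ (succ zero)))) zero)) => vnil Nat
  ~> fun (q : Vec (Eq Nat (succ (succ (succ (succ zero)))) (succ (succ (succ (succ zero))))) ((fun (l : Nat) => fun (χ : Nat) => elimNat (fun (j : Nat) => Nat) l (fun (η : Nat) => fun (e : Nat) => succ e) χ) (succ (succ (succ zero))) zero)) => vnil Nat
  ~> fun (q : Vec (Eq Nat (succ (succ (succ (succ zero)))) (succ (succ (succ (succ zero))))) ((fun (l : Nat) => elimNat (fun (χ : Nat) => Nat) (succ (succ (succ zero))) (fun (j : Nat) => fun (η : Nat) => succ η) l) zero)) => vnil Nat
  ~> fun (q : Vec (Eq Nat (succ (succ (succ (succ zero)))) (succ (succ (succ (succ zero))))) (elimNat (fun (l : Nat) => Nat) (succ (succ (succ zero))) (fun (χ : Nat) => fun (j : Nat) => succ j) zero)) => vnil Nat
  ~> fun (q : Vec (Eq Nat (succ (succ (succ (succ zero)))) (succ (succ (succ (succ zero))))) (succ (succ (succ zero)))) => vnil Nat
the term's type:
  Vec (Eq Nat (succ (succ (succ (succ zero)))) (succ (succ (succ (succ zero))))) (succ (succ (succ zero))) -> Vec Nat zero


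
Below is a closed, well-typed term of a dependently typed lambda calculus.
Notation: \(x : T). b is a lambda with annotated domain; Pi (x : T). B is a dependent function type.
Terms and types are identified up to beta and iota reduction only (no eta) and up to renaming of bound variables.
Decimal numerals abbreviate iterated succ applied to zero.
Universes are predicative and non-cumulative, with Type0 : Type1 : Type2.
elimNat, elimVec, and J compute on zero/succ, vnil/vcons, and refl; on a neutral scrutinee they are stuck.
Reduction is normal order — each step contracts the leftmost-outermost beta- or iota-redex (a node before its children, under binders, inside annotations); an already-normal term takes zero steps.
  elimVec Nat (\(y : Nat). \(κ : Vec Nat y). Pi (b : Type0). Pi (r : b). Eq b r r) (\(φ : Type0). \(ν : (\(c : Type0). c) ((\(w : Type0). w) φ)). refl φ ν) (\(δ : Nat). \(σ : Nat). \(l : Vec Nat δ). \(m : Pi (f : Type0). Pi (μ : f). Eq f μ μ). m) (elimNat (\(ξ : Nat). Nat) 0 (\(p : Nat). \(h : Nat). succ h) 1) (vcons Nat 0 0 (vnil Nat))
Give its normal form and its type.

reduced normal form:
  \(y : Type0). \(κ : y). refl y κ
the term's type:
  Pi (y : Type0). Pi (κ : y). Eq y κ κ
observation: 8 normal-order steps separate the term from its normal form.


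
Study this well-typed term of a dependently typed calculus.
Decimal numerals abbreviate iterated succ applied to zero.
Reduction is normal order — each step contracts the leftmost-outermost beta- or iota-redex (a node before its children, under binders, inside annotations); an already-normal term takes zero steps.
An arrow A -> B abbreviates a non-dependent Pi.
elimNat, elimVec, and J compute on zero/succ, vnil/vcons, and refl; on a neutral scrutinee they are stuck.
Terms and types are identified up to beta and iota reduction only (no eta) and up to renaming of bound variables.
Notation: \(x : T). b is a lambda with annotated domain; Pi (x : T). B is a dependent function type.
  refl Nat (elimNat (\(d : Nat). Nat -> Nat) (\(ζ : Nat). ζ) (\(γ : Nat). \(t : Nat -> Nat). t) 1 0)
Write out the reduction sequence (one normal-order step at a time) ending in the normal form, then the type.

normal-order reduction sequence:
  refl Nat (elimNat (\(d : Nat). Nat -> Nat) (\(ζ : Nat). ζ) (\(γ : Nat). \(t : Nat -> Nat). t) 1 0)
  ~> refl Nat ((\(d : Nat). \(ζ : Nat -> Nat). ζ) 0 (elimNat (\(γ : Nat). Nat -> Nat) (\(t : Nat). t) (\(m : Nat). \(s : Nat -> Nat). s) 0) 0)
  ~> refl Nat ((\(d : Nat -> Nat). d) (elimNat (\(ζ : Nat). Nat -> Nat) (\(γ : Nat). γ) (\(t : Nat). \(m : Nat -> Nat). m) 0) 0)
  ~> refl Nat (elimNat (\(d : Nat). Nat -> Nat) (\(ζ : Nat). ζ) (\(γ : Nat). \(t : Nat -> Nat). t) 0 0)
  ~> refl Nat ((\(d : Nat). d) 0)
  ~> refl Nat 0
type:
  Eq Nat 0 0


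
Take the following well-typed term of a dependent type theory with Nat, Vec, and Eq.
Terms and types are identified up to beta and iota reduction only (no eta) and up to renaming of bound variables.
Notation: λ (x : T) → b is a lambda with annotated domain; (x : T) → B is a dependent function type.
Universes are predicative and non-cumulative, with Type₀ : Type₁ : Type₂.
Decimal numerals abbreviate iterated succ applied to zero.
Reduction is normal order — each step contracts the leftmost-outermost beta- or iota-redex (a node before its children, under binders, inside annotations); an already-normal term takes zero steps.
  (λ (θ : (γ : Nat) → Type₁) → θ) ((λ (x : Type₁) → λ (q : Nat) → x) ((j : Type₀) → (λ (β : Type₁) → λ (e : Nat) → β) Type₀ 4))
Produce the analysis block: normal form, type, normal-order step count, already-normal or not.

normal form:
  λ (θ : Nat) → (γ : Type₀) → Type₀
inferred type:
  (θ : Nat) → Type₁
steps to reach normal form (normal order): 4
started in normal form: no
first contracted redex: a beta-redex


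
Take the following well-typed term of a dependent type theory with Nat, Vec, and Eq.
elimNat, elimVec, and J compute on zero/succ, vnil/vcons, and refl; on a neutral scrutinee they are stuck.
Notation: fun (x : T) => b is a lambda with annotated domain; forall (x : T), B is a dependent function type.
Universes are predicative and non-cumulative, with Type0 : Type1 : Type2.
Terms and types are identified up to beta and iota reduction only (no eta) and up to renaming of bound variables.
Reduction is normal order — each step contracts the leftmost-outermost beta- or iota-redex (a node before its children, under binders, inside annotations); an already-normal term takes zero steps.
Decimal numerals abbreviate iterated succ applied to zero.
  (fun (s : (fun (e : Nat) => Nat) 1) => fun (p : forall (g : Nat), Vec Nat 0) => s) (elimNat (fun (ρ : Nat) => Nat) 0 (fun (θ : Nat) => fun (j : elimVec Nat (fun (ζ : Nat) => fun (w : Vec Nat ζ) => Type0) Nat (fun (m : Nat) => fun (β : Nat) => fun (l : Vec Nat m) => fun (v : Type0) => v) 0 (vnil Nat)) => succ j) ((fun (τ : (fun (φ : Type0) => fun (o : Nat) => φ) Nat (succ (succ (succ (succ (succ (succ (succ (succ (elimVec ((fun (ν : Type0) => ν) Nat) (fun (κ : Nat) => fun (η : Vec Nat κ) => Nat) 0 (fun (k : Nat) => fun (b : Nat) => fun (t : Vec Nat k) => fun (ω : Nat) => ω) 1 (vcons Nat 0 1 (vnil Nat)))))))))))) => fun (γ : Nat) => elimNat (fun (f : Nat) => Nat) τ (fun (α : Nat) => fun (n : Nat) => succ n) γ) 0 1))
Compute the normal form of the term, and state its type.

normal form:
  fun (s : forall (e : Nat), Vec Nat 0) => 1
type:
  forall (s : forall (e : Nat), Vec Nat 0), Nat
observation: 12 normal-order steps separate the term from its normal form.


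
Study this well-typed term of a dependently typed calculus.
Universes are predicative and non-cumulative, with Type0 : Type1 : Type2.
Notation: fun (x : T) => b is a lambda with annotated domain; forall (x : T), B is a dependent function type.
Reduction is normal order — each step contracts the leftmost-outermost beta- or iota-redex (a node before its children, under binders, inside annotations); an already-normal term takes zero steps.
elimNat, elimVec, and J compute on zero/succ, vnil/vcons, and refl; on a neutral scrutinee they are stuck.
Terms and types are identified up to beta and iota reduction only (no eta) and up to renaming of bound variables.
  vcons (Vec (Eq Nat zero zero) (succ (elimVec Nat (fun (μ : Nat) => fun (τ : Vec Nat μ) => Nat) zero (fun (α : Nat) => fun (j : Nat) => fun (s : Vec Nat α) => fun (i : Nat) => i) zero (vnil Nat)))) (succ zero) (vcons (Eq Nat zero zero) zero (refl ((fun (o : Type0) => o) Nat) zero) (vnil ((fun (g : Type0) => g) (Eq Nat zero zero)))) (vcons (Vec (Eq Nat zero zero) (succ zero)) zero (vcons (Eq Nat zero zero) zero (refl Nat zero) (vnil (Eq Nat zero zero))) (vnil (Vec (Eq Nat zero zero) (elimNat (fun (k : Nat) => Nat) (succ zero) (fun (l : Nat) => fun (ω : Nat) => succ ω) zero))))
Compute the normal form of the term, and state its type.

normal form:
  vcons (Vec (Eq Nat zero zero) (succ zero)) (succ zero) (vcons (Eq Nat zero zero) zero (refl Nat zero) (vnil (Eq Nat zero zero))) (vcons (Vec (Eq Nat zero zero) (succ zero)) zero (vcons (Eq Nat zero zero) zero (refl Nat zero) (vnil (Eq Nat zero zero))) (vnil (Vec (Eq Nat zero zero) (succ zero))))
the term's type:
  Vec (Vec (Eq Nat zero zero) (succ zero)) (succ (succ zero))
observation: normalization takes exactly 4 steps under the normal-order strategy.


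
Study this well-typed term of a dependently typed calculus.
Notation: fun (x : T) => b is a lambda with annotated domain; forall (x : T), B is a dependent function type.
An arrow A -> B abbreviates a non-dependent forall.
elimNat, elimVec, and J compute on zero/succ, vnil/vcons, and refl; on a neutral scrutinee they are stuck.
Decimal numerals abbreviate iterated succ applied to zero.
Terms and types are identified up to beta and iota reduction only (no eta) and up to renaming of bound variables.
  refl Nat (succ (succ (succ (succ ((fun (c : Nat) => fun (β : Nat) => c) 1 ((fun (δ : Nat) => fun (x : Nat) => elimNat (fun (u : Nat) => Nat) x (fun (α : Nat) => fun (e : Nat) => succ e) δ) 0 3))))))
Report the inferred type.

the term's type:
  Eq Nat 5 5


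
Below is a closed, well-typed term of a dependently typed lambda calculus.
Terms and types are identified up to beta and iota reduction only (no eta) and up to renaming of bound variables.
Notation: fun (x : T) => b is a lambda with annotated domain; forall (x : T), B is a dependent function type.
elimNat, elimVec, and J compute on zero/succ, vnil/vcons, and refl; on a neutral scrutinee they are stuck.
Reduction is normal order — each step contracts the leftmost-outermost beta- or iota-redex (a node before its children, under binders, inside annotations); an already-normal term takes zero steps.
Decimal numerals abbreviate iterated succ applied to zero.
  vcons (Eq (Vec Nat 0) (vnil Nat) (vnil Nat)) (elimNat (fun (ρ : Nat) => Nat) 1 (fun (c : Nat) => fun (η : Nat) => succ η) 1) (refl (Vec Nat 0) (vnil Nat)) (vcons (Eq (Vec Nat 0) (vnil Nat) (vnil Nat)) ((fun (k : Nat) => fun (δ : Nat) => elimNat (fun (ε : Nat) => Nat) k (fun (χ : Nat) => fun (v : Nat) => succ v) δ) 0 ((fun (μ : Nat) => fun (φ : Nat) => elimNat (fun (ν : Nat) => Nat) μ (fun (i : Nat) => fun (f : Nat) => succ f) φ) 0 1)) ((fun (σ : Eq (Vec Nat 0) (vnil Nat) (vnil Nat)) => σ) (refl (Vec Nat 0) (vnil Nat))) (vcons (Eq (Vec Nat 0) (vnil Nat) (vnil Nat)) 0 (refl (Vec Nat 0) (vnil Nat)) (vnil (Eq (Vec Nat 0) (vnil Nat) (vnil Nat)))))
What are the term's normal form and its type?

normal form:
  vcons (Eq (Vec Nat 0) (vnil Nat) (vnil Nat)) 2 (refl (Vec Nat 0) (vnil Nat)) (vcons (Eq (Vec Nat 0) (vnil Nat) (vnil Nat)) 1 (refl (Vec Nat 0) (vnil Nat)) (vcons (Eq (Vec Nat 0) (vnil Nat) (vnil Nat)) 0 (refl (Vec Nat 0) (vnil Nat)) (vnil (Eq (Vec Nat 0) (vnil Nat) (vnil Nat)))))
type:
  Vec (Eq (Vec Nat 0) (vnil Nat) (vnil Nat)) 3
observation: 17 normal-order steps separate the term from its normal form.


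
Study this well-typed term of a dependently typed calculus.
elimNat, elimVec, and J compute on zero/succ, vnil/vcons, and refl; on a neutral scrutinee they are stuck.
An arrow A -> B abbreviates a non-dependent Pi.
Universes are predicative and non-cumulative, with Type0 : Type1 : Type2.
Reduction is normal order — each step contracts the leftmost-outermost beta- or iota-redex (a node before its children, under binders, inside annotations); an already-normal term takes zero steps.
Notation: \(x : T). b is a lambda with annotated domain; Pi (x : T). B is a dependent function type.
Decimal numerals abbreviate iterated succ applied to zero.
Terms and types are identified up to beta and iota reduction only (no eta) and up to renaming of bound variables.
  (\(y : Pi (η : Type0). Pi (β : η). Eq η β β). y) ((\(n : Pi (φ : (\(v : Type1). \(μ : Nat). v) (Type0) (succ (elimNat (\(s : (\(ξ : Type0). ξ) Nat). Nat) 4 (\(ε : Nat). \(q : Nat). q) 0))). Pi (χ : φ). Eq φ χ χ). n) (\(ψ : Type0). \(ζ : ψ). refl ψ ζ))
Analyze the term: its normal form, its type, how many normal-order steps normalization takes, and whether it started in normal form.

normal form:
  \(y : Type0). \(η : y). refl y η
the term's type:
  Pi (y : Type0). Pi (η : y). Eq y η η
reduction steps (normal order): 2
started in normal form: no
first contracted redex: a beta-redex


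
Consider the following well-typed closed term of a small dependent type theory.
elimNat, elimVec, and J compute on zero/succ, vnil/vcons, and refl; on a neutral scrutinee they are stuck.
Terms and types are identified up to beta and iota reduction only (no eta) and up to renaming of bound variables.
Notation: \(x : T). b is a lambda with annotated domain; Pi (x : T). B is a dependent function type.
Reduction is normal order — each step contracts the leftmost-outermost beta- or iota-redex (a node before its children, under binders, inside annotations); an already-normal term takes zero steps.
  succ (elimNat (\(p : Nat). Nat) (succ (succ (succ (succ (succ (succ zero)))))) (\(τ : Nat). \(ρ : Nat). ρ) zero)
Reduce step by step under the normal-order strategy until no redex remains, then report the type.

reduction (normal order):
  succ (elimNat (\(p : Nat). Nat) (succ (succ (succ (succ (succ (succ zero)))))) (\(τ : Nat). \(ρ : Nat). ρ) zero)
  ~> succ (succ (succ (succ (succ (succ (succ zero))))))
type:
  Nat


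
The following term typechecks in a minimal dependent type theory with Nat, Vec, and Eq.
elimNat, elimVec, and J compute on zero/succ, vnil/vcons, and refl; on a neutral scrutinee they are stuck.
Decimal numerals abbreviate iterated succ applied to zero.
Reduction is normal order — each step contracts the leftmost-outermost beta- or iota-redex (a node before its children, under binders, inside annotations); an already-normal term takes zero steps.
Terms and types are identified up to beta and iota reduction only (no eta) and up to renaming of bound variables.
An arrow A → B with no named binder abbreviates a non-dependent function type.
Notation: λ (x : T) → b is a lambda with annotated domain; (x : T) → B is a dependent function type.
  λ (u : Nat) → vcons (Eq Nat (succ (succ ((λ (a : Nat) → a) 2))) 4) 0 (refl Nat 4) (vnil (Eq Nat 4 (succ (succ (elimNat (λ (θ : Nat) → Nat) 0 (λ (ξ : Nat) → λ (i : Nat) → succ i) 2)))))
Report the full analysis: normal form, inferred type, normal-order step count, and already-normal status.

normal form:
  λ (u : Nat) → vcons (Eq Nat 4 4) 0 (refl Nat 4) (vnil (Eq Nat 4 4))
the term's type:
  Nat → Vec (Eq Nat 4 4) 1
normal-order step count: 8
already normal: no
first redex: a beta-redex


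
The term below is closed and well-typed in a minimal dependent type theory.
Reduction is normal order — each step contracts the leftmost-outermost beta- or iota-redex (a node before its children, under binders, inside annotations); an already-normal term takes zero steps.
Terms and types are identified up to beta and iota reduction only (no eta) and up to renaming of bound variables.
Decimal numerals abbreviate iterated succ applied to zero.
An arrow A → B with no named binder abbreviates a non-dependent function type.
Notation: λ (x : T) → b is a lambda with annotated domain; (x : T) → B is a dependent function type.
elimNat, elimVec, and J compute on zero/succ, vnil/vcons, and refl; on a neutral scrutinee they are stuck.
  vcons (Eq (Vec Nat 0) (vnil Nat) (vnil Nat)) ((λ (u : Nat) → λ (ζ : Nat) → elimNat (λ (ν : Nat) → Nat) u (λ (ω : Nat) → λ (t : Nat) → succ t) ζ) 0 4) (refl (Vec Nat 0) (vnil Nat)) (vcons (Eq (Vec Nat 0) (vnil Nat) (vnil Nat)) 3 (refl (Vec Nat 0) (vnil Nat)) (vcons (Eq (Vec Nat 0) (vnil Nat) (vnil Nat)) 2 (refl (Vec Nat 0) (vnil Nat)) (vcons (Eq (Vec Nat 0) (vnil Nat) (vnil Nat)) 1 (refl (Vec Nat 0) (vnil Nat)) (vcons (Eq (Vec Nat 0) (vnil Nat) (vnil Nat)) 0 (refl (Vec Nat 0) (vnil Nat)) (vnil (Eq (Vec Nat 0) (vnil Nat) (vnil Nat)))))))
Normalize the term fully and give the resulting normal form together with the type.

normal form:
  vcons (Eq (Vec Nat 0) (vnil Nat) (vnil Nat)) 4 (refl (Vec Nat 0) (vnil Nat)) (vcons (Eq (Vec Nat 0) (vnil Nat) (vnil Nat)) 3 (refl (Vec Nat 0) (vnil Nat)) (vcons (Eq (Vec Nat 0) (vnil Nat) (vnil Nat)) 2 (refl (Vec Nat 0) (vnil Nat)) (vcons (Eq (Vec Nat 0) (vnil Nat) (vnil Nat)) 1 (refl (Vec Nat 0) (vnil Nat)) (vcons (Eq (Vec Nat 0) (vnil Nat) (vnil Nat)) 0 (refl (Vec Nat 0) (vnil Nat)) (vnil (Eq (Vec Nat 0) (vnil Nat) (vnil Nat)))))))
inferred type:
  Vec (Eq (Vec Nat 0) (vnil Nat) (vnil Nat)) 5


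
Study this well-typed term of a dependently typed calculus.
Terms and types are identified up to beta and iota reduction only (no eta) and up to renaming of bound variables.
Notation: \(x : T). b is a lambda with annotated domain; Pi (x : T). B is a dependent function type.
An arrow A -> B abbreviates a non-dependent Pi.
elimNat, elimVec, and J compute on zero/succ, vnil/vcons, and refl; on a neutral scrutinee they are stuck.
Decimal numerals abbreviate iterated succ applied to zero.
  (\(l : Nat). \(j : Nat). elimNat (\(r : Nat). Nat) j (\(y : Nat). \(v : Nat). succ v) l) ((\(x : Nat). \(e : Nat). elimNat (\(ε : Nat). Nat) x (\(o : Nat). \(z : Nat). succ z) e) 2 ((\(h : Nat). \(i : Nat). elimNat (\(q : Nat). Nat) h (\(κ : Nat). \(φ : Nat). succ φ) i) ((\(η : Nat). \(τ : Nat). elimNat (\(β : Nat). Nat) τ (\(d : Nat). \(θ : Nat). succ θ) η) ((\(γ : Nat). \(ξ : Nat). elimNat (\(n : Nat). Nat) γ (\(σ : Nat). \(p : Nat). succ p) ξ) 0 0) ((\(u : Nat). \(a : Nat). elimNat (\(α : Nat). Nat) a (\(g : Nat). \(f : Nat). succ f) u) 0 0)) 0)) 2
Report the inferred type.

the term's type:
  Nat


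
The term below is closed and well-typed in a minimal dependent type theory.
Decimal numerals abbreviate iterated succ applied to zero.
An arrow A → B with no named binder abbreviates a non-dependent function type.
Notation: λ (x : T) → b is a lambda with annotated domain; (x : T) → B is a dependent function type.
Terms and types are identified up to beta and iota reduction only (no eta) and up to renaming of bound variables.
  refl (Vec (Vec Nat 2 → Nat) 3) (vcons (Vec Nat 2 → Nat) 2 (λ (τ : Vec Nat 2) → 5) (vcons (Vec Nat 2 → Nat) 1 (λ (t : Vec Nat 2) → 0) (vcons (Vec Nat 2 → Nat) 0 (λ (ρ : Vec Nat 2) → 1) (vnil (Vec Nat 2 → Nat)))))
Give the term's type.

the term's type:
  Eq (Vec (Vec Nat 2 → Nat) 3) (vcons (Vec Nat 2 → Nat) 2 (λ (τ : Vec Nat 2) → 5) (vcons (Vec Nat 2 → Nat) 1 (λ (t : Vec Nat 2) → 0) (vcons (Vec Nat 2 → Nat) 0 (λ (ρ : Vec Nat 2) → 1) (vnil (Vec Nat 2 → Nat))))) (vcons (Vec Nat 2 → Nat) 2 (λ (c : Vec Nat 2) → 5) (vcons (Vec Nat 2 → Nat) 1 (λ (i : Vec Nat 2) → 0) (vcons (Vec Nat 2 → Nat) 0 (λ (η : Vec Nat 2) → 1) (vnil (Vec Nat 2 → Nat)))))
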